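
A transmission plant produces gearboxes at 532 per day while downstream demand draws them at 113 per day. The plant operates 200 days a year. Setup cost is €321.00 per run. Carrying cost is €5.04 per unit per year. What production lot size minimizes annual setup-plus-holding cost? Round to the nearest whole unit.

Q* ≈ 1,912 gearboxes

Annual demand D = 113 × 200 = 22,600.
Production build-up factor (1 − d/p) = 1 − 113/532 = 0.7876.
Q* = √(2DS / (H(1 − d/p))) = √(2 × 22,600 × 321 / (5.04 × 0.7876)).
= √(14,509,200 / 3.9695) ≈ 1911.856.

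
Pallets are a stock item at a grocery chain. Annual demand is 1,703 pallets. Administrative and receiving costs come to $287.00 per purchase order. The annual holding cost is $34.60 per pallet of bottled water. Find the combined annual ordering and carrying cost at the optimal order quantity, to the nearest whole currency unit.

TC* ≈ $5,816

The optimal lot size = √(2DS/H) = √(2 × 1,703 × 287 / 34.6) ≈ 168.08.
At the optimum the two cost components are equal, so total cost = 2·(Q*/2)H = Q*·H.
Minimum total = √(2DSH) = √(2 × 1,703 × 287 × 34.6) ≈ 5815.691.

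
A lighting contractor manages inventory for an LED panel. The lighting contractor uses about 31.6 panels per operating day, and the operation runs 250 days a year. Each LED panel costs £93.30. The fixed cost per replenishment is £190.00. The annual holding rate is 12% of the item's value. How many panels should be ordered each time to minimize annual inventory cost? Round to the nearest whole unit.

Q* ≈ 518 panels

Annual demand D = 31.6 × 250 = 7,900.
Holding cost H = 0.12 × £93.30 = £11.1960 per unit per year.
EOQ = √(2DS / H) = √(2 × 7,900 × 190 / 11.196).
= √(3,002,000 / 11.196) = √268,131.4755 ≈ 517.814.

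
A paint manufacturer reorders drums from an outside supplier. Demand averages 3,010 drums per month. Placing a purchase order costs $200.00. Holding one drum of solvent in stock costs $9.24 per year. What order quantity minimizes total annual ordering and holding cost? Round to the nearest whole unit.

Q* ≈ 1,250 drums

Annual demand D = 3,010 × 12 = 36,120.
EOQ = √(2DS / H) = √(2 × 36,120 × 200 / 9.24).
= √(14,448,000 / 9.24) = √1,563,636.3636 ≈ 1250.454.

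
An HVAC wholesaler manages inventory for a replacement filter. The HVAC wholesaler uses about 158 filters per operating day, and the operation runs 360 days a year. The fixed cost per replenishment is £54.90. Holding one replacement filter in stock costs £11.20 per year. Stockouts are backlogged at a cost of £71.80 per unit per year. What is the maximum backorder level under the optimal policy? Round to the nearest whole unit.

Annual demand D = 158 × 360 = 56,880.
With planned backorders, Q* = √(2DS/H) · √((H+B)/B).
√(2DS/H) = √(2 × 56,880 × 54.9 / 11.2) = 746.744.
√((H+B)/B) = √((11.2+71.8)/71.8) = 1.0752.
Q* ≈ 802.877.
S* = Q* · H/(H+B) = 802.877 × 11.2/83 ≈ 108.340.

S* ≈ 108 filters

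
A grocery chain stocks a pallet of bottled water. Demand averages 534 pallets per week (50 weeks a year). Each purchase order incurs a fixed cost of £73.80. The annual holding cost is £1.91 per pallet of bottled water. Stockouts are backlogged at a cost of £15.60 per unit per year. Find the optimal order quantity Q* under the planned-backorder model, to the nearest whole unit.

Annual demand D = 534 × 50 = 26,700.
With planned backorders, Q* = √(2DS/H) · √((H+B)/B).
√(2DS/H) = √(2 × 26,700 × 73.8 / 1.91) = 1436.422.
√((H+B)/B) = √((1.91+15.6)/15.6) = 1.0595.
Q* ≈ 1521.819.

Q* ≈ 1,522 pallets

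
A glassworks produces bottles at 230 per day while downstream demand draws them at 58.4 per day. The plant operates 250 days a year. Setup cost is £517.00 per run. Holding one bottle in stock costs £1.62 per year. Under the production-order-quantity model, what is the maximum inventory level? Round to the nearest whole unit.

Annual demand D = 58.4 × 250 = 14,600.
Production build-up factor (1 − d/p) = 1 − 58.4/230 = 0.7461.
Q* = √(2DS / (H(1 − d/p))) = √(2 × 14,600 × 517 / (1.62 × 0.7461)).
= √(15,096,400 / 1.2087) ≈ 3534.146.
Maximum inventory = Q*(1 − d/p) = 3534.146 × 0.7461 ≈ 2636.780.

I_max ≈ 2,637 bottles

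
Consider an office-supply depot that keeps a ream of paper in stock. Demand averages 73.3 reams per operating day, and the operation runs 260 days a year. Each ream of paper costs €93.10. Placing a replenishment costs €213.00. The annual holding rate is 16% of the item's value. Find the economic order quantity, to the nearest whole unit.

Annual demand D = 73.3 × 260 = 19,058.
Holding cost H = 0.16 × €93.10 = €14.8960 per unit per year.
EOQ = √(2DS / H) = √(2 × 19,058 × 213 / 14.896).
= √(8,118,708 / 14.896) = √545,026.0473 ≈ 738.259.

Q* ≈ 738 reams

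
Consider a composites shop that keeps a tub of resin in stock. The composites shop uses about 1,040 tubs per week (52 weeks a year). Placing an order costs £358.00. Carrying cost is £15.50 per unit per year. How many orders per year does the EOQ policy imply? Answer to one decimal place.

N ≈ 34.2 orders per year

Annual demand D = 1,040 × 52 = 54,080.
The optimal lot size = √(2DS/H) = √(2 × 54,080 × 358 / 15.5) ≈ 1580.55.
Orders per year = D / Q* = 54,080 / 1580.55 ≈ 34.216.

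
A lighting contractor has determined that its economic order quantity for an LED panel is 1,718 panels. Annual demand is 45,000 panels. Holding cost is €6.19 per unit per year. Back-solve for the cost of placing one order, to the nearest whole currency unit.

S ≈ €203

The basic EOQ model gives Q* = √(2DS/H); rearrange for the unknown.
From Q* = √(2DS/H): S = Q*²H / (2D) = 1,718² × 6.19 / (2 × 45,000) = 202.9993.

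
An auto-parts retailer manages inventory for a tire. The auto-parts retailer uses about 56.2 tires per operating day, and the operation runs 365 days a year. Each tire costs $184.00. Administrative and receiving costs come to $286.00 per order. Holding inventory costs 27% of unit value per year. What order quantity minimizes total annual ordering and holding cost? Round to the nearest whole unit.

Annual demand D = 56.2 × 365 = 20,513.
Holding cost H = 0.27 × $184.00 = $49.6800 per unit per year.
EOQ = √(2DS / H) = √(2 × 20,513 × 286 / 49.68).
= √(11,733,436 / 49.68) = √236,180.2738 ≈ 485.984.

Q* ≈ 486 tires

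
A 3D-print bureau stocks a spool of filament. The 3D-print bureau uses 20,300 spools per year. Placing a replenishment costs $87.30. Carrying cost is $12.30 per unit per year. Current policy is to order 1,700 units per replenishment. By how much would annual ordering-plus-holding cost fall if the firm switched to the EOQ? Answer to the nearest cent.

EOQ = √(2DS/H) = √(2 × 20,300 × 87.3 / 12.3) ≈ 536.81.
Cost at Q* = (D/Q*)S + (Q*/2)H = √(2DSH) ≈ $6,602.72.
Cost at Q = 1,700: (20,300/1,700)×87.3 + (1,700/2)×12.3 = $1,042.46 + $10,455.00 = $11,497.46.
Excess = $11,497.46 − $6,602.72 = $4,894.75.

Extra cost ≈ $4,894.75 per year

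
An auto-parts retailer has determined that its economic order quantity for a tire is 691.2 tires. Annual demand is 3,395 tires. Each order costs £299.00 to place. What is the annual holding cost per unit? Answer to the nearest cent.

Invert the EOQ relation Q*² = 2DS/H.
From Q* = √(2DS/H): H = 2DS / Q*² = 2 × 3,395 × 299 / 691.2² = 4.2495.

H ≈ £4.25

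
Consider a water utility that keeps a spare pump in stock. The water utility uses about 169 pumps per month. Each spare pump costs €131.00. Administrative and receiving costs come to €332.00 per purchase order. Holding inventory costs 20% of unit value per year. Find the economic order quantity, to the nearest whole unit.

Q* ≈ 227 pumps

Annual demand D = 169 × 12 = 2,028.
Holding cost H = 0.20 × €131.00 = €26.2000 per unit per year.
EOQ = √(2DS / H) = √(2 × 2,028 × 332 / 26.2).
= √(1,346,592 / 26.2) = √51,396.6412 ≈ 226.708.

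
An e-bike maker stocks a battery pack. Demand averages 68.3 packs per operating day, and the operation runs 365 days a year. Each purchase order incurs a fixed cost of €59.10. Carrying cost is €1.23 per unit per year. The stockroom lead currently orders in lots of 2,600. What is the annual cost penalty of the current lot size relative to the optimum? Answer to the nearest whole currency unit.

Extra cost ≈ €262 per year

Annual demand D = 68.3 × 365 = 24,929.5.
EOQ = √(2DS/H) = √(2 × 24,929.5 × 59.1 / 1.23) ≈ 1547.79.
Cost at Q* = (D/Q*)S + (Q*/2)H = √(2DSH) ≈ €1,903.79.
Cost at Q = 2,600: (24,929.5/2,600)×59.1 + (2,600/2)×1.23 = €566.67 + €1,599.00 = €2,165.67.
Excess = €2,165.67 − €1,903.79 = €261.88.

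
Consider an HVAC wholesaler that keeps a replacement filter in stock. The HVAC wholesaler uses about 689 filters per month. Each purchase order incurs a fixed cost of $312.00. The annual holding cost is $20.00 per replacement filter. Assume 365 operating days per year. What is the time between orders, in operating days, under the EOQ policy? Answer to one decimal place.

Annual demand D = 689 × 12 = 8,268.
EOQ = √(2DS/H) = √(2 × 8,268 × 312 / 20) ≈ 507.90.
Cycle time = Q*/D × 365 = 507.90 / 8,268 × 365 ≈ 22.422 days.

T ≈ 22.4 days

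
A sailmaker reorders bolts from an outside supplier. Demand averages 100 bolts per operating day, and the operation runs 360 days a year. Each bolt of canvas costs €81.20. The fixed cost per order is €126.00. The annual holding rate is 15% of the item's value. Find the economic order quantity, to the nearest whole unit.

Q* ≈ 863 bolts

Annual demand D = 100 × 360 = 36,000.
Holding cost H = 0.15 × €81.20 = €12.1800 per unit per year.
EOQ = √(2DS / H) = √(2 × 36,000 × 126 / 12.18).
= √(9,072,000 / 12.18) = √744,827.5862 ≈ 863.034.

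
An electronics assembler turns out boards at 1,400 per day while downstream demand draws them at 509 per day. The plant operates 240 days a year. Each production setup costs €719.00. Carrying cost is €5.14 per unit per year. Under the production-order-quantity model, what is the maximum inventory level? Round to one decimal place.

Annual demand D = 509 × 240 = 122,160.
Production build-up factor (1 − d/p) = 1 − 509/1,400 = 0.6364.
Q* = √(2DS / (H(1 − d/p))) = √(2 × 122,160 × 719 / (5.14 × 0.6364)).
= √(175,666,080 / 3.2712) ≈ 7328.035.
Maximum inventory = Q*(1 − d/p) = 7328.035 × 0.6364 ≈ 4663.771.

I_max ≈ 4,663.8 boards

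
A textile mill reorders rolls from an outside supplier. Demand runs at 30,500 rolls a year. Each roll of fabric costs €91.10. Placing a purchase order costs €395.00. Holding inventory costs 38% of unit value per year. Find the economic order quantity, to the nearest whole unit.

Holding cost H = 0.38 × €91.10 = €34.6180 per unit per year.
EOQ = √(2DS / H) = √(2 × 30,500 × 395 / 34.618).
= √(24,095,000 / 34.618) = √696,025.1892 ≈ 834.281.

Q* ≈ 834 rolls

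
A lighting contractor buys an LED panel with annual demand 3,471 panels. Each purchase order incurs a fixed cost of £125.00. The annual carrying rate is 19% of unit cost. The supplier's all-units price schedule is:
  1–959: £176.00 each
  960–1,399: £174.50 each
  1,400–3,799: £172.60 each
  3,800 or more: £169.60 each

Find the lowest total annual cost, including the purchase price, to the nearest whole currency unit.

Holding cost per unit per year at price C is H = 0.19·C.
Evaluate total cost at each tier's feasible EOQ or, if the EOQ is below the tier, at the tier's minimum quantity.
EOQ at £176.00 = 161.1 (feasible in tier 1): TC = 3,471×£176.00 + (3,471/161.1)×125 + (161.1/2)×0.19×£176.00 = £616,282.79.
EOQ at £174.50 = 161.8 < 960, so use break Q=960: TC = 3,471×£174.50 + (3,471/960.0)×125 + (960.0/2)×0.19×£174.50 = £622,055.85.
EOQ at £172.60 = 162.7 < 1400, so use break Q=1400: TC = 3,471×£172.60 + (3,471/1400.0)×125 + (1400.0/2)×0.19×£172.60 = £622,360.31.
EOQ at £169.60 = 164.1 < 3800, so use break Q=3800: TC = 3,471×£169.60 + (3,471/3800.0)×125 + (3800.0/2)×0.19×£169.60 = £650,021.38.
Lowest total cost among the candidates is at Q = 161.1.

TC* ≈ £616,283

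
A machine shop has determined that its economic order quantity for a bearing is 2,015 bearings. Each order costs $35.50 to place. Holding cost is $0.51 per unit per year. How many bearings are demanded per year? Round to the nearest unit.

D ≈ 29,165 bearings per year

Squaring Q* = √(2DS/H) gives Q*² = 2DS/H.
From Q* = √(2DS/H): D = Q*²H / (2S) = 2,015² × 0.51 / (2 × 35.5) = 29164.996.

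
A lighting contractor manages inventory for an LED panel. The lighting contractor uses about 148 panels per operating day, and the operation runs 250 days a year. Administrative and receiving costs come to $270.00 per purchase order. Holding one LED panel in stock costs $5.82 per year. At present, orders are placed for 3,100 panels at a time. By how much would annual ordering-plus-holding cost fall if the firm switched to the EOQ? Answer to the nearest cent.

Annual demand D = 148 × 250 = 37,000.
EOQ = √(2DS/H) = √(2 × 37,000 × 270 / 5.82) ≈ 1852.83.
Cost at Q* = (D/Q*)S + (Q*/2)H = √(2DSH) ≈ $10,783.49.
Cost at Q = 3,100: (37,000/3,100)×270 + (3,100/2)×5.82 = $3,222.58 + $9,021.00 = $12,243.58.
Excess = $12,243.58 − $10,783.49 = $1,460.09.

Extra cost ≈ $1,460.09 per year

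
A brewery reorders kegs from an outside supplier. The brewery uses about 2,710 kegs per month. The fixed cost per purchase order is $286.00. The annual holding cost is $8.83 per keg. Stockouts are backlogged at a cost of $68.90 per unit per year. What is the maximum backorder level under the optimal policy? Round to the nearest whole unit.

Annual demand D = 2,710 × 12 = 32,520.
With planned backorders, Q* = √(2DS/H) · √((H+B)/B).
√(2DS/H) = √(2 × 32,520 × 286 / 8.83) = 1451.419.
√((H+B)/B) = √((8.83+68.9)/68.9) = 1.0621.
Q* ≈ 1541.621.
S* = Q* · H/(H+B) = 1541.621 × 8.83/77.73 ≈ 175.126.

S* ≈ 175 kegs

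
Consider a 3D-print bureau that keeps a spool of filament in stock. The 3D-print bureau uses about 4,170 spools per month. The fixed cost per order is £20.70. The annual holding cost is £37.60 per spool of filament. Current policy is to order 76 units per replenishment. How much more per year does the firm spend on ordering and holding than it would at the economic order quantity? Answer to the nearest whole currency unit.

Annual demand D = 4,170 × 12 = 50,040.
EOQ = √(2DS/H) = √(2 × 50,040 × 20.7 / 37.6) ≈ 234.73.
Cost at Q* = (D/Q*)S + (Q*/2)H = √(2DSH) ≈ £8,825.77.
Cost at Q = 76: (50,040/76)×20.7 + (76/2)×37.6 = £13,629.32 + £1,428.80 = £15,058.12.
Excess = £15,058.12 − £8,825.77 = £6,232.34.

Extra cost ≈ £6,232 per year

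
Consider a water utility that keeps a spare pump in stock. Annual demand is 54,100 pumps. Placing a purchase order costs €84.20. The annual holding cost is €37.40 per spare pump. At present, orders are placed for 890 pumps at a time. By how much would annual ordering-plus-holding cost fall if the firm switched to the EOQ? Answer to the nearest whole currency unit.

EOQ = √(2DS/H) = √(2 × 54,100 × 84.2 / 37.4) ≈ 493.55.
Cost at Q* = (D/Q*)S + (Q*/2)H = √(2DSH) ≈ €18,458.89.
Cost at Q = 890: (54,100/890)×84.2 + (890/2)×37.4 = €5,118.22 + €16,643.00 = €21,761.22.
Excess = €21,761.22 − €18,458.89 = €3,302.34.

Extra cost ≈ €3,302 per year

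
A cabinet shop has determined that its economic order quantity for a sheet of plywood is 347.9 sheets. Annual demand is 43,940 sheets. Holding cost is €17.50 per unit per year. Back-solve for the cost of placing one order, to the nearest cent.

Invert the EOQ relation Q*² = 2DS/H.
From Q* = √(2DS/H): S = Q*²H / (2D) = 347.9² × 17.5 / (2 × 43,940) = 24.1022.

S ≈ €24.10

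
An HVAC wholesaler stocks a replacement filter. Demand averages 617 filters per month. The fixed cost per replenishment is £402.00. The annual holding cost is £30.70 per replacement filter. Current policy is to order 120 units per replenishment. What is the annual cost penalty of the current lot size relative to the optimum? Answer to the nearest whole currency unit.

Annual demand D = 617 × 12 = 7,404.
EOQ = √(2DS/H) = √(2 × 7,404 × 402 / 30.7) ≈ 440.34.
Cost at Q* = (D/Q*)S + (Q*/2)H = √(2DSH) ≈ £13,518.56.
Cost at Q = 120: (7,404/120)×402 + (120/2)×30.7 = £24,803.40 + £1,842.00 = £26,645.40.
Excess = £26,645.40 − £13,518.56 = £13,126.84.

Extra cost ≈ £13,127 per year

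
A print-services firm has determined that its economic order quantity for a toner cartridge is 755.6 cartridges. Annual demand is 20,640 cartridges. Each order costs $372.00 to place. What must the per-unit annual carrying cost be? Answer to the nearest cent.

H ≈ $26.90

Squaring Q* = √(2DS/H) gives Q*² = 2DS/H.
From Q* = √(2DS/H): H = 2DS / Q*² = 2 × 20,640 × 372 / 755.6² = 26.8967.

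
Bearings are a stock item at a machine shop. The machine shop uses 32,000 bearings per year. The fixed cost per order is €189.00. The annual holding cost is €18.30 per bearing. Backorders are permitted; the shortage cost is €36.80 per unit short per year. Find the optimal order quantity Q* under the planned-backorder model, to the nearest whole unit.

With planned backorders, Q* = √(2DS/H) · √((H+B)/B).
√(2DS/H) = √(2 × 32,000 × 189 / 18.3) = 813.009.
√((H+B)/B) = √((18.3+36.8)/36.8) = 1.2236.
Q* ≈ 994.826.

Q* ≈ 995 bearings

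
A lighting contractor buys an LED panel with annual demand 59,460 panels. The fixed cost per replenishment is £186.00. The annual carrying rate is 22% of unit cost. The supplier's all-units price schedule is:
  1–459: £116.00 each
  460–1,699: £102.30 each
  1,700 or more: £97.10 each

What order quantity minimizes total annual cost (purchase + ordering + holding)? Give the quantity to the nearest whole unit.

Holding cost per unit per year at price C is H = 0.22·C.
Candidates are each tier's EOQ (if it falls in that tier) and each price-break quantity.
Tier 1 (£116.00): EOQ = 931.0 exceeds tier's upper bound 459, so this tier is dominated.
EOQ at £102.30 = 991.4 (feasible in tier 2): TC = 59,460×£102.30 + (59,460/991.4)×186 + (991.4/2)×0.22×£102.30 = £6,105,069.72.
EOQ at £97.10 = 1017.6 < 1700, so use break Q=1700: TC = 59,460×£97.10 + (59,460/1700.0)×186 + (1700.0/2)×0.22×£97.10 = £5,798,229.32.
Lowest total cost is £5,798,229.32 at Q = 1700.0.

Q* ≈ 1,700 panels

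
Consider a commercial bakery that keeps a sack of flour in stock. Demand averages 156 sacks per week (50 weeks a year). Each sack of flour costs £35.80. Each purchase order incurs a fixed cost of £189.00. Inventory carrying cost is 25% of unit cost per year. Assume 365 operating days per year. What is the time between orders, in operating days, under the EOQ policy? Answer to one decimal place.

Annual demand D = 156 × 50 = 7,800.
Holding cost H = 0.25 × £35.80 = £8.9500 per unit per year.
EOQ = √(2DS/H) = √(2 × 7,800 × 189 / 8.95) ≈ 573.96.
Cycle time = Q*/D × 365 = 573.96 / 7,800 × 365 ≈ 26.858 days.

T ≈ 26.9 days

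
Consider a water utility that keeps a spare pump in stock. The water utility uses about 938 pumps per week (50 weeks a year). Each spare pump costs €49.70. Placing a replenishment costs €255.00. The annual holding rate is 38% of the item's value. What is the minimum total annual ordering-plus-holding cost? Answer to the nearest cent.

Annual demand D = 938 × 50 = 46,900.
Holding cost H = 0.38 × €49.70 = €18.8860 per unit per year.
EOQ = √(2DS/H) = √(2 × 46,900 × 255 / 18.886) ≈ 1125.39.
At the optimum the two cost components are equal, so total cost = 2·(Q*/2)H = Q*·H.
Minimum total = √(2DSH) = √(2 × 46,900 × 255 × 18.886) ≈ 21254.040.

TC* ≈ €21,254.04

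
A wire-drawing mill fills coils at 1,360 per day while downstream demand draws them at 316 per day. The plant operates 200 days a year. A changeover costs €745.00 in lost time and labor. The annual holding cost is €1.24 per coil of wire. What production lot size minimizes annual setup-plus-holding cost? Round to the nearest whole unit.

Q* ≈ 9,946 coils

Annual demand D = 316 × 200 = 63,200.
Production build-up factor (1 − d/p) = 1 − 316/1,360 = 0.7676.
Q* = √(2DS / (H(1 − d/p))) = √(2 × 63,200 × 745 / (1.24 × 0.7676)).
= √(94,168,000 / 0.9519) ≈ 9946.265.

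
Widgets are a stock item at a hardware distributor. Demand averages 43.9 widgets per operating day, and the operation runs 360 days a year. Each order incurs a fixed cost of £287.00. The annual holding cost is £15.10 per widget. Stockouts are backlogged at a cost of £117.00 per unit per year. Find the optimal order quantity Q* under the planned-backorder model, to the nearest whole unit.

Q* ≈ 824 widgets

Annual demand D = 43.9 × 360 = 15,804.
With planned backorders, Q* = √(2DS/H) · √((H+B)/B).
√(2DS/H) = √(2 × 15,804 × 287 / 15.1) = 775.088.
√((H+B)/B) = √((15.1+117)/117) = 1.0626.
Q* ≈ 823.587.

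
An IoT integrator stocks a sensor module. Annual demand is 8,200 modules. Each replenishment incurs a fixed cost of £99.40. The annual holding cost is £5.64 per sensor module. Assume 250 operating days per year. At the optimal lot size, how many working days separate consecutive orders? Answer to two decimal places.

EOQ = √(2DS/H) = √(2 × 8,200 × 99.4 / 5.64) ≈ 537.62.
Cycle time = Q*/D × 250 = 537.62 / 8,200 × 250 ≈ 16.391 days.

T ≈ 16.39 days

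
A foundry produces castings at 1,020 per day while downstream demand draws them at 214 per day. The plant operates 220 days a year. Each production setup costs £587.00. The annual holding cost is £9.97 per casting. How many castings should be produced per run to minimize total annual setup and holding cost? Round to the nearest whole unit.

Annual demand D = 214 × 220 = 47,080.
Production build-up factor (1 − d/p) = 1 − 214/1,020 = 0.7902.
Q* = √(2DS / (H(1 − d/p))) = √(2 × 47,080 × 587 / (9.97 × 0.7902)).
= √(55,271,920 / 7.8783) ≈ 2648.727.

Q* ≈ 2,649 castings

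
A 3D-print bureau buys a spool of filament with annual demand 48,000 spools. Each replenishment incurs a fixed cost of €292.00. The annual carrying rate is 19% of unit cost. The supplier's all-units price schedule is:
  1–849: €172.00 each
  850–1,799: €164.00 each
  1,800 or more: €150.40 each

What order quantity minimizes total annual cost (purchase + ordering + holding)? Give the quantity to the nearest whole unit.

Q* ≈ 1,800 spools

Holding cost per unit per year at price C is H = 0.19·C.
Candidates are each tier's EOQ (if it falls in that tier) and each price-break quantity.
Tier 1 (€172.00): EOQ = 926.2 exceeds tier's upper bound 849, so this tier is dominated.
EOQ at €164.00 = 948.5 (feasible in tier 2): TC = 48,000×€164.00 + (48,000/948.5)×292 + (948.5/2)×0.19×€164.00 = €7,901,554.65.
EOQ at €150.40 = 990.4 < 1800, so use break Q=1800: TC = 48,000×€150.40 + (48,000/1800.0)×292 + (1800.0/2)×0.19×€150.40 = €7,252,705.07.
Lowest total cost is €7,252,705.07 at Q = 1800.0.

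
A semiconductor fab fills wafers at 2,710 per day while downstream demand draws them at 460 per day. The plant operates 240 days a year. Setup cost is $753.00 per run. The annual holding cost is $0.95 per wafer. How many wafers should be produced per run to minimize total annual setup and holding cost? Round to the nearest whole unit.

Q* ≈ 14,519 wafers

Annual demand D = 460 × 240 = 110,400.
Production build-up factor (1 − d/p) = 1 − 460/2,710 = 0.8303.
Q* = √(2DS / (H(1 − d/p))) = √(2 × 110,400 × 753 / (0.95 × 0.8303)).
= √(166,262,400 / 0.7887) ≈ 14518.729.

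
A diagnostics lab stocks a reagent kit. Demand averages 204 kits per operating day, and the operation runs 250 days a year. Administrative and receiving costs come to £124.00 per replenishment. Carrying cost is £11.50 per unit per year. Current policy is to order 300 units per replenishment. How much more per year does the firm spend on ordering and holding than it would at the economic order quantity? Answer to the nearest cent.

Annual demand D = 204 × 250 = 51,000.
EOQ = √(2DS/H) = √(2 × 51,000 × 124 / 11.5) ≈ 1048.73.
Cost at Q* = (D/Q*)S + (Q*/2)H = √(2DSH) ≈ £12,060.35.
Cost at Q = 300: (51,000/300)×124 + (300/2)×11.5 = £21,080.00 + £1,725.00 = £22,805.00.
Excess = £22,805.00 − £12,060.35 = £10,744.65.

Extra cost ≈ £10,744.65 per year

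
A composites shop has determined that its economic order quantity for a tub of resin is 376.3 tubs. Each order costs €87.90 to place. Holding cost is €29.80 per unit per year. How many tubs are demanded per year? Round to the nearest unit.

Invert the EOQ relation Q*² = 2DS/H.
From Q* = √(2DS/H): D = Q*²H / (2S) = 376.3² × 29.8 / (2 × 87.9) = 24003.017.

D ≈ 24,003 tubs per year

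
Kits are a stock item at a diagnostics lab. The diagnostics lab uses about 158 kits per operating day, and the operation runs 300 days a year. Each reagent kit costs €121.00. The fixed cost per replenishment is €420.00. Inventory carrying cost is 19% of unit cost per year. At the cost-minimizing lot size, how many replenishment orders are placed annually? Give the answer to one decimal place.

Annual demand D = 158 × 300 = 47,400.
Holding cost H = 0.19 × €121.00 = €22.9900 per unit per year.
Q* = √(2DS/H) = √(2 × 47,400 × 420 / 22.99) ≈ 1316.01.
Orders per year = D / Q* = 47,400 / 1316.01 ≈ 36.018.

N ≈ 36.0 orders per year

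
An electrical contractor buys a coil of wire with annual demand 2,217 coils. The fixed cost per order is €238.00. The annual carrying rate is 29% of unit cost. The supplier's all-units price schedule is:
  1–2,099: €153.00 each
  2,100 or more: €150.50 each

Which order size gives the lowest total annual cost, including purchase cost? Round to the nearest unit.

Holding cost per unit per year at price C is H = 0.29·C.
Candidates are each tier's EOQ (if it falls in that tier) and each price-break quantity.
EOQ at €153.00 = 154.2 (feasible in tier 1): TC = 2,217×€153.00 + (2,217/154.2)×238 + (154.2/2)×0.29×€153.00 = €346,043.76.
EOQ at €150.50 = 155.5 < 2100, so use break Q=2100: TC = 2,217×€150.50 + (2,217/2100.0)×238 + (2100.0/2)×0.29×€150.50 = €379,737.01.
Lowest total cost is €346,043.76 at Q = 154.2.

Q* ≈ 154 coils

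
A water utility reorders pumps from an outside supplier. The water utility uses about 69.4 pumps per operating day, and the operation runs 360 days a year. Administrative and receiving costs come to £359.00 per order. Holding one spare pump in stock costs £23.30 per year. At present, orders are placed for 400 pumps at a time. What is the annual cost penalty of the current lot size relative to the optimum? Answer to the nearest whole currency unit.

Extra cost ≈ £6,639 per year

Annual demand D = 69.4 × 360 = 24,984.
EOQ = √(2DS/H) = √(2 × 24,984 × 359 / 23.3) ≈ 877.44.
Cost at Q* = (D/Q*)S + (Q*/2)H = √(2DSH) ≈ £20,444.25.
Cost at Q = 400: (24,984/400)×359 + (400/2)×23.3 = £22,423.14 + £4,660.00 = £27,083.14.
Excess = £27,083.14 − £20,444.25 = £6,638.89.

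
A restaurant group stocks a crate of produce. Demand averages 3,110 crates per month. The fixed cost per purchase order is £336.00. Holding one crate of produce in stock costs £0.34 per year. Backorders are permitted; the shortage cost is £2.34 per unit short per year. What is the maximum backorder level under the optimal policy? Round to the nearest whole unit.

Annual demand D = 3,110 × 12 = 37,320.
With planned backorders, Q* = √(2DS/H) · √((H+B)/B).
√(2DS/H) = √(2 × 37,320 × 336 / 0.34) = 8588.474.
√((H+B)/B) = √((0.34+2.34)/2.34) = 1.0702.
Q* ≈ 9191.269.
S* = Q* · H/(H+B) = 9191.269 × 0.34/2.68 ≈ 1166.056.

S* ≈ 1,166 crates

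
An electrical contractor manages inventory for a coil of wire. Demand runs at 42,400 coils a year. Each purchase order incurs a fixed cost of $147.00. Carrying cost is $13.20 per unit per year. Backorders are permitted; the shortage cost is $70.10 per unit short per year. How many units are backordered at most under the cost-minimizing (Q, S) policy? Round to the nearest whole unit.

S* ≈ 168 coils

With planned backorders, Q* = √(2DS/H) · √((H+B)/B).
√(2DS/H) = √(2 × 42,400 × 147 / 13.2) = 971.784.
√((H+B)/B) = √((13.2+70.1)/70.1) = 1.0901.
Q* ≈ 1059.335.
S* = Q* · H/(H+B) = 1059.335 × 13.2/83.3 ≈ 167.866.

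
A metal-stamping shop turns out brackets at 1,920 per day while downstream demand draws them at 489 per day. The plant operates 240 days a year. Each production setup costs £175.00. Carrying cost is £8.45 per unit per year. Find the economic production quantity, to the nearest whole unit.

Q* ≈ 2,554 brackets

Annual demand D = 489 × 240 = 117,360.
Production build-up factor (1 − d/p) = 1 − 489/1,920 = 0.7453.
Q* = √(2DS / (H(1 − d/p))) = √(2 × 117,360 × 175 / (8.45 × 0.7453)).
= √(41,076,000 / 6.2979) ≈ 2553.857.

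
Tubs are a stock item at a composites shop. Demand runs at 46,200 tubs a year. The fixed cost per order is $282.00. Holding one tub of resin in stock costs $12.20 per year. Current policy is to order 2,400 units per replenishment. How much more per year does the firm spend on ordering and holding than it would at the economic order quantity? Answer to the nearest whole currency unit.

Extra cost ≈ $2,239 per year

EOQ = √(2DS/H) = √(2 × 46,200 × 282 / 12.2) ≈ 1461.44.
Cost at Q* = (D/Q*)S + (Q*/2)H = √(2DSH) ≈ $17,829.55.
Cost at Q = 2,400: (46,200/2,400)×282 + (2,400/2)×12.2 = $5,428.50 + $14,640.00 = $20,068.50.
Excess = $20,068.50 − $17,829.55 = $2,238.95.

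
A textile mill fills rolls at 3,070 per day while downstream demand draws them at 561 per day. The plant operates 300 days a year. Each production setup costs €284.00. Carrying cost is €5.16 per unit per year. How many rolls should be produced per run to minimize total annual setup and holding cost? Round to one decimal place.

Annual demand D = 561 × 300 = 168,300.
Production build-up factor (1 − d/p) = 1 − 561/3,070 = 0.8173.
Q* = √(2DS / (H(1 − d/p))) = √(2 × 168,300 × 284 / (5.16 × 0.8173)).
= √(95,594,400 / 4.2171) ≈ 4761.132.

Q* ≈ 4,761.1 rolls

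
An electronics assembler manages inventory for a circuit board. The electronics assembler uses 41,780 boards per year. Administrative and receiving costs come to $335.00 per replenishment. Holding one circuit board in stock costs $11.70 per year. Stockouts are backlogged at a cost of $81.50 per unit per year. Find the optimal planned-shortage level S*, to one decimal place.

S* ≈ 207.6 boards

With planned backorders, Q* = √(2DS/H) · √((H+B)/B).
√(2DS/H) = √(2 × 41,780 × 335 / 11.7) = 1546.780.
√((H+B)/B) = √((11.7+81.5)/81.5) = 1.0694.
Q* ≈ 1654.085.
S* = Q* · H/(H+B) = 1654.085 × 11.7/93.2 ≈ 207.648.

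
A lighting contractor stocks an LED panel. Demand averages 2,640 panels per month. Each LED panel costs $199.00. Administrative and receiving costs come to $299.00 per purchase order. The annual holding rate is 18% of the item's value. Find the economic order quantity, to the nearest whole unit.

Q* ≈ 727 panels

Annual demand D = 2,640 × 12 = 31,680.
Holding cost H = 0.18 × $199.00 = $35.8200 per unit per year.
EOQ = √(2DS / H) = √(2 × 31,680 × 299 / 35.82).
= √(18,944,640 / 35.82) = √528,884.4221 ≈ 727.244.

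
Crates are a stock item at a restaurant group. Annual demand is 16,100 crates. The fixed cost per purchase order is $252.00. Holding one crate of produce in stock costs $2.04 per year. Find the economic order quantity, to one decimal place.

Q* ≈ 1,994.4 crates

EOQ = √(2DS / H) = √(2 × 16,100 × 252 / 2.04).
= √(8,114,400 / 2.04) = √3,977,647.0588 ≈ 1994.404.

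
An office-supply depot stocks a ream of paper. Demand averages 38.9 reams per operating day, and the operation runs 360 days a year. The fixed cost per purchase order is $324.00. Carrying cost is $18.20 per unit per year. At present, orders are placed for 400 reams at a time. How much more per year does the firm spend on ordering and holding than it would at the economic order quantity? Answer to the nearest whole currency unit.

Extra cost ≈ $2,132 per year

Annual demand D = 38.9 × 360 = 14,004.
EOQ = √(2DS/H) = √(2 × 14,004 × 324 / 18.2) ≈ 706.12.
Cost at Q* = (D/Q*)S + (Q*/2)H = √(2DSH) ≈ $12,851.36.
Cost at Q = 400: (14,004/400)×324 + (400/2)×18.2 = $11,343.24 + $3,640.00 = $14,983.24.
Excess = $14,983.24 − $12,851.36 = $2,131.88.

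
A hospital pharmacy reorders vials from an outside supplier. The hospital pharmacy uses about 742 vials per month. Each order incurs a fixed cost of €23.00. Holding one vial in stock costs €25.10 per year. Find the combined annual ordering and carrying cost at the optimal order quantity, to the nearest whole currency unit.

Annual demand D = 742 × 12 = 8,904.
The optimal lot size = √(2DS/H) = √(2 × 8,904 × 23 / 25.1) ≈ 127.74.
At Q*, ordering cost (D/Q*)S equals holding cost (Q*/2)H, each = √(DSH/2).
Minimum total = √(2DSH) = √(2 × 8,904 × 23 × 25.1) ≈ 3206.331.

TC* ≈ €3,206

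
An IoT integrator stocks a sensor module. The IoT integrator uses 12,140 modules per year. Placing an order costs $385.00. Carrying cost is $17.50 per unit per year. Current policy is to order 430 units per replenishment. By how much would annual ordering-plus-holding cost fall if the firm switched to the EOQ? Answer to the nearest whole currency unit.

EOQ = √(2DS/H) = √(2 × 12,140 × 385 / 17.5) ≈ 730.86.
Cost at Q* = (D/Q*)S + (Q*/2)H = √(2DSH) ≈ $12,790.09.
Cost at Q = 430: (12,140/430)×385 + (430/2)×17.5 = $10,869.53 + $3,762.50 = $14,632.03.
Excess = $14,632.03 − $12,790.09 = $1,841.94.

Extra cost ≈ $1,842 per year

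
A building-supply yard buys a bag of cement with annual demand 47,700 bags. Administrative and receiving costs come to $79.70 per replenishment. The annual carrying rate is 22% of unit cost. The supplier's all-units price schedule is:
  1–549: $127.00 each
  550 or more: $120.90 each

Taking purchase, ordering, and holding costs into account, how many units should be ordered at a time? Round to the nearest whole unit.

Holding cost per unit per year at price C is H = 0.22·C.
Candidates are each tier's EOQ (if it falls in that tier) and each price-break quantity.
EOQ at $127.00 = 521.7 (feasible in tier 1): TC = 47,700×$127.00 + (47,700/521.7)×79.7 + (521.7/2)×0.22×$127.00 = $6,072,475.27.
EOQ at $120.90 = 534.7 < 550, so use break Q=550: TC = 47,700×$120.90 + (47,700/550.0)×79.7 + (550.0/2)×0.22×$120.90 = $5,781,156.61.
Lowest total cost is $5,781,156.61 at Q = 550.0.

Q* ≈ 550 bags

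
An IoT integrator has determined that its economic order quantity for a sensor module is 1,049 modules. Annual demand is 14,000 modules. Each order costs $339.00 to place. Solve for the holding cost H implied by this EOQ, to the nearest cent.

H ≈ $8.63

Squaring Q* = √(2DS/H) gives Q*² = 2DS/H.
From Q* = √(2DS/H): H = 2DS / Q*² = 2 × 14,000 × 339 / 1,049² = 8.6259.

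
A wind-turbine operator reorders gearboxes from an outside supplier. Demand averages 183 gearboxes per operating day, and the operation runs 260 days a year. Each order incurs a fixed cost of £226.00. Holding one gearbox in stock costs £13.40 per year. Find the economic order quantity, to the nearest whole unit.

Q* ≈ 1,267 gearboxes

Annual demand D = 183 × 260 = 47,580.
EOQ = √(2DS / H) = √(2 × 47,580 × 226 / 13.4).
= √(21,506,160 / 13.4) = √1,604,937.3134 ≈ 1266.861.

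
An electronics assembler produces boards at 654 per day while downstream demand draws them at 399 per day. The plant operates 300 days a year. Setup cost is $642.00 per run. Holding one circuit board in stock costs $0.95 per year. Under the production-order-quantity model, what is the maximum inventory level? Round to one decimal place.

Annual demand D = 399 × 300 = 119,700.
Production build-up factor (1 − d/p) = 1 − 399/654 = 0.3899.
Q* = √(2DS / (H(1 − d/p))) = √(2 × 119,700 × 642 / (0.95 × 0.3899)).
= √(153,694,800 / 0.3704) ≈ 20369.791.
Maximum inventory = Q*(1 − d/p) = 20369.791 × 0.3899 ≈ 7942.350.

I_max ≈ 7,942.3 boards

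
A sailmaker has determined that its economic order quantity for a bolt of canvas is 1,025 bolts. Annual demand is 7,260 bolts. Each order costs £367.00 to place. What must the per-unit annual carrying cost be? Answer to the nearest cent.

Squaring Q* = √(2DS/H) gives Q*² = 2DS/H.
From Q* = √(2DS/H): H = 2DS / Q*² = 2 × 7,260 × 367 / 1,025² = 5.0721.

H ≈ £5.07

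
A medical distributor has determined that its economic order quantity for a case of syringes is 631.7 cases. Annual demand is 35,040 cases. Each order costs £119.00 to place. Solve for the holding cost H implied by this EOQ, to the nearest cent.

H ≈ £20.90

Squaring Q* = √(2DS/H) gives Q*² = 2DS/H.
From Q* = √(2DS/H): H = 2DS / Q*² = 2 × 35,040 × 119 / 631.7² = 20.8987.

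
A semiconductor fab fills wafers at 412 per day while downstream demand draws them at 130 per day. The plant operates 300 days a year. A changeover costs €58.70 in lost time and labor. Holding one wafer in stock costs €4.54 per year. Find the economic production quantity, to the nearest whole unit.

Annual demand D = 130 × 300 = 39,000.
Production build-up factor (1 − d/p) = 1 − 130/412 = 0.6845.
Q* = √(2DS / (H(1 − d/p))) = √(2 × 39,000 × 58.7 / (4.54 × 0.6845)).
= √(4,578,600 / 3.1075) ≈ 1213.843.

Q* ≈ 1,214 wafers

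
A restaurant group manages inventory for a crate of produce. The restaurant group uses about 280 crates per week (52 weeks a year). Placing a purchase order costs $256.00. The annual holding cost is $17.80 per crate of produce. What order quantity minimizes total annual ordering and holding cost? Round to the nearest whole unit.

Q* ≈ 647 crates

Annual demand D = 280 × 52 = 14,560.
EOQ = √(2DS / H) = √(2 × 14,560 × 256 / 17.8).
= √(7,454,720 / 17.8) = √418,804.4944 ≈ 647.151.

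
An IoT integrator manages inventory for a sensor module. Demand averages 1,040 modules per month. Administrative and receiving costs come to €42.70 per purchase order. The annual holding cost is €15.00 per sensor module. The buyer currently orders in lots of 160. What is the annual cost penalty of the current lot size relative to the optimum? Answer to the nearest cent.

Extra cost ≈ €532.24 per year

Annual demand D = 1,040 × 12 = 12,480.
EOQ = √(2DS/H) = √(2 × 12,480 × 42.7 / 15) ≈ 266.56.
Cost at Q* = (D/Q*)S + (Q*/2)H = √(2DSH) ≈ €3,998.36.
Cost at Q = 160: (12,480/160)×42.7 + (160/2)×15 = €3,330.60 + €1,200.00 = €4,530.60.
Excess = €4,530.60 − €3,998.36 = €532.24.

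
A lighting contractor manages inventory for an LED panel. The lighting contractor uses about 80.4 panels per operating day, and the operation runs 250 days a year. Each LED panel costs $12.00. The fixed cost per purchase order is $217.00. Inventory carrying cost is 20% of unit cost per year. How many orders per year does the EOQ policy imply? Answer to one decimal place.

N ≈ 10.5 orders per year

Annual demand D = 80.4 × 250 = 20,100.
Holding cost H = 0.20 × $12.00 = $2.4000 per unit per year.
The optimal lot size = √(2DS/H) = √(2 × 20,100 × 217 / 2.4) ≈ 1906.50.
Orders per year = D / Q* = 20,100 / 1906.50 ≈ 10.543.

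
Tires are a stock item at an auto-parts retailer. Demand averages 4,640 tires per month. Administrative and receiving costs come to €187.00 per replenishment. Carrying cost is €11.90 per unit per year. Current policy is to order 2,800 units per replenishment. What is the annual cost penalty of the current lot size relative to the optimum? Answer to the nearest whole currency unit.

Extra cost ≈ €4,637 per year

Annual demand D = 4,640 × 12 = 55,680.
EOQ = √(2DS/H) = √(2 × 55,680 × 187 / 11.9) ≈ 1322.85.
Cost at Q* = (D/Q*)S + (Q*/2)H = √(2DSH) ≈ €15,741.96.
Cost at Q = 2,800: (55,680/2,800)×187 + (2,800/2)×11.9 = €3,718.63 + €16,660.00 = €20,378.63.
Excess = €20,378.63 − €15,741.96 = €4,636.67.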